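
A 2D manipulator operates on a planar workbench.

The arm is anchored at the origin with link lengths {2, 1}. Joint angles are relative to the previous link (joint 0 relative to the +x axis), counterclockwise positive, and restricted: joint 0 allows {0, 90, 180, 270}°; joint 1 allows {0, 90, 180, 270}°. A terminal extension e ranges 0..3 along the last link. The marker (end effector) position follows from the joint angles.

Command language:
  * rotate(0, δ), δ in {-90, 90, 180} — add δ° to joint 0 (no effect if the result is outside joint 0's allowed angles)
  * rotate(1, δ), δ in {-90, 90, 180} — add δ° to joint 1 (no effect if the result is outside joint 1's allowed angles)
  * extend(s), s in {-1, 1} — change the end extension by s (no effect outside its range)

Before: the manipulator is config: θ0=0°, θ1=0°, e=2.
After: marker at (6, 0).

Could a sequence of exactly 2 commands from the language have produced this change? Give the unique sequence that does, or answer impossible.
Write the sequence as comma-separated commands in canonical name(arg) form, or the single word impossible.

extend(1), extend(1)

start: config: θ0=0°, θ1=0°, e=2
1. extend(1) → config: θ0=0°, θ1=0°, e=3
2. extend(1) → config: θ0=0°, θ1=0°, e=3
no other 2-command option fits: unique.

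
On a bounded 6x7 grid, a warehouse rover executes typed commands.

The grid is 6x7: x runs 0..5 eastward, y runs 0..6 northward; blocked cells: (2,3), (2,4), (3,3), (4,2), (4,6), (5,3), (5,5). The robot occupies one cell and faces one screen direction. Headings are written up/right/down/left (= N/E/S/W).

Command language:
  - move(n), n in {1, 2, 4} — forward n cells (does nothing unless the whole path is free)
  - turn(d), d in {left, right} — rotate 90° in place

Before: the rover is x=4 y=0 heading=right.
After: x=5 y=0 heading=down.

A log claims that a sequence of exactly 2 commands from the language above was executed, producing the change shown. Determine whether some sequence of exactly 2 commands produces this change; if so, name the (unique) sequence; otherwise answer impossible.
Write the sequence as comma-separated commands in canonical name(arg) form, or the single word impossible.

key: order matters: swapping move(1) and turn(right) lands elsewhere
start: x=4 y=0 heading=right
step 1 (move(1)): x=5 y=0 heading=right
step 2 (turn(right)): x=5 y=0 heading=down
no other 2-command option fits: unique.

move(1), turn(right)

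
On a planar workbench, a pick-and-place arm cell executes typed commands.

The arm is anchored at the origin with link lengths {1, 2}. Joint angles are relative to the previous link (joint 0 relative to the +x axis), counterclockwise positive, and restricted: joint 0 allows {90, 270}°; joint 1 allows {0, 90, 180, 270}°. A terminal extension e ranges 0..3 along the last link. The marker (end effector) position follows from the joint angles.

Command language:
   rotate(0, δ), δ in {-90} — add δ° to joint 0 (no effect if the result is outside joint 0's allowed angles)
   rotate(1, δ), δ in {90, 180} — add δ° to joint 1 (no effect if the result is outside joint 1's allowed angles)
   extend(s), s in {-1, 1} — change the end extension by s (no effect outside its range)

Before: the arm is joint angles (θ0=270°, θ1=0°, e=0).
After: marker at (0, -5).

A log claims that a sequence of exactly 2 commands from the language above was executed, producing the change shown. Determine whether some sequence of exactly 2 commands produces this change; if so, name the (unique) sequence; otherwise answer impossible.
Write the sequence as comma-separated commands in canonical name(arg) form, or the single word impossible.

extend(1), extend(1)

t0: joint angles (θ0=270°, θ1=0°, e=0)
1. extend(1) → joint angles (θ0=270°, θ1=0°, e=1)
2. extend(1) → joint angles (θ0=270°, θ1=0°, e=2)
no rival 2-sequence matches.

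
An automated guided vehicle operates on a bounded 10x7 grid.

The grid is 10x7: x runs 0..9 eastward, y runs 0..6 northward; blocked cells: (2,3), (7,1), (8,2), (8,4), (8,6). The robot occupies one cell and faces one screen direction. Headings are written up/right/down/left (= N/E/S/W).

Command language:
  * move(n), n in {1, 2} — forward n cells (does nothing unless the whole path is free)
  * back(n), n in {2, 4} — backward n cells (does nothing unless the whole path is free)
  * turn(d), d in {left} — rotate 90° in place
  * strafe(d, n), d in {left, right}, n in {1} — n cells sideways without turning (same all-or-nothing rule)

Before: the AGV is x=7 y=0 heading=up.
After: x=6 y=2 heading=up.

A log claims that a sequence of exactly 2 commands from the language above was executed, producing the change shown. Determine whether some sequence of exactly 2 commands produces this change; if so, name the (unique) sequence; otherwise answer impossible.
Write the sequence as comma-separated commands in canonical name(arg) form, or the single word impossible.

key: running move(2) before strafe(left, 1) would end elsewhere — order is forced
from: x=7 y=0 heading=up
[1] after strafe(left, 1): x=6 y=0 heading=up
[2] after move(2): x=6 y=2 heading=up
no rival 2-sequence matches.

strafe(left, 1), move(2)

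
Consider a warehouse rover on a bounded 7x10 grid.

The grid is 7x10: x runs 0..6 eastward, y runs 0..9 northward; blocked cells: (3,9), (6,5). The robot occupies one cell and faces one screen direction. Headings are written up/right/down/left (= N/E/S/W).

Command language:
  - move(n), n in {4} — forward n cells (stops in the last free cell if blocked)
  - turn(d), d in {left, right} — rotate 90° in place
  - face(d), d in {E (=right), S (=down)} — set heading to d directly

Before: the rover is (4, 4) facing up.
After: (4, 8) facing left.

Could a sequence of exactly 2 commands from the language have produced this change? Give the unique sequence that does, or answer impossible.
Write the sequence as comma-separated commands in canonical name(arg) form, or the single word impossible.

key: running turn(left) before move(4) would end elsewhere — order is forced
initial: (4, 4) facing up
t=1 move(4) ⇒ (4, 8) facing up
t=2 turn(left) ⇒ (4, 8) facing left
no rival 2-sequence matches.

move(4), turn(left)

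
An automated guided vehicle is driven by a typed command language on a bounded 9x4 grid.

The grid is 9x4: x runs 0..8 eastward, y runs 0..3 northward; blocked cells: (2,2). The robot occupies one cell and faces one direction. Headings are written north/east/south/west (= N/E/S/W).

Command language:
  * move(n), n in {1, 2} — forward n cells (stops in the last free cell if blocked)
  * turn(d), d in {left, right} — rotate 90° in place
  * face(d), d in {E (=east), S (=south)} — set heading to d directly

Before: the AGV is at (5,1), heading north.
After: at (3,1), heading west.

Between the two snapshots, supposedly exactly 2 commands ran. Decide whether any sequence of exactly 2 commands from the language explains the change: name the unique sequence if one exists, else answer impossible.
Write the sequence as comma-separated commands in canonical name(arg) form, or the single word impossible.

turn(left), move(2)

key: cell and facing (now W) both changed — the 2 commands mix motion and turning
begin: at (5,1), heading north
step 1 (turn(left)): at (5,1), heading west
step 2 (move(2)): at (3,1), heading west
no other 2-command option fits: unique.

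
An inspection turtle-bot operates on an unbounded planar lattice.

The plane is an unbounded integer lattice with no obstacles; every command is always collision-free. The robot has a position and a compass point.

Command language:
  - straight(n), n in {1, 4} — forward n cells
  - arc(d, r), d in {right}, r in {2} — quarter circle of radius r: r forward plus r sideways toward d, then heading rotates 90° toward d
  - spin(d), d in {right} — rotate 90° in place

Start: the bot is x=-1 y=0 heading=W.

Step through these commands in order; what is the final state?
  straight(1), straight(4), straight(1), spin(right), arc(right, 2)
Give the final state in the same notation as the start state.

x=-5 y=2 heading=E

begin: x=-1 y=0 heading=W
t=1 straight(1) ⇒ x=-2 y=0 heading=W
t=2 straight(4) ⇒ x=-6 y=0 heading=W
t=3 straight(1) ⇒ x=-7 y=0 heading=W
t=4 spin(right) ⇒ x=-7 y=0 heading=N
t=5 arc(right, 2) ⇒ x=-5 y=2 heading=E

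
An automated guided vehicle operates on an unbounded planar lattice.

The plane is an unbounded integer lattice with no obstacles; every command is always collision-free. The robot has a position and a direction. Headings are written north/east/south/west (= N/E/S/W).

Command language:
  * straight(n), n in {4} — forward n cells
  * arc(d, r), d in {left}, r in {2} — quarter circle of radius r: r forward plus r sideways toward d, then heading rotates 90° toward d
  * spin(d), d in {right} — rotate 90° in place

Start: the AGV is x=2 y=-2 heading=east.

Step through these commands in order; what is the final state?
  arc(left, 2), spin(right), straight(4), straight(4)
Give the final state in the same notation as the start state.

from: x=2 y=-2 heading=east
step 1 (arc(left, 2)): x=4 y=0 heading=north
step 2 (spin(right)): x=4 y=0 heading=east
step 3 (straight(4)): x=8 y=0 heading=east
step 4 (straight(4)): x=12 y=0 heading=east

x=12 y=0 heading=east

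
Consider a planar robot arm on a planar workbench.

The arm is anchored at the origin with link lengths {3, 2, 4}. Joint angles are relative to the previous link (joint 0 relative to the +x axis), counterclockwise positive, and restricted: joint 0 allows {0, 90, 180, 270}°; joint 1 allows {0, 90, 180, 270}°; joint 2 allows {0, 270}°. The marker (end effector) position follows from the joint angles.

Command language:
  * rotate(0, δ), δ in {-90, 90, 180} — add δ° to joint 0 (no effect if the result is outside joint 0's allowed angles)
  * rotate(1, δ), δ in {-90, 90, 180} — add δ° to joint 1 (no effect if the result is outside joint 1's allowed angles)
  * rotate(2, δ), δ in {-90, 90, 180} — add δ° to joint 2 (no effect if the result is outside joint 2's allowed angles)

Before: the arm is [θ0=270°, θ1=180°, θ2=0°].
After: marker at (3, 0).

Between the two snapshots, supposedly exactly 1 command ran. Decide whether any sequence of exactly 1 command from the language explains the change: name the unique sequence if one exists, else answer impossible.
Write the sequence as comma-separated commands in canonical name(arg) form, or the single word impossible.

from: [θ0=270°, θ1=180°, θ2=0°]
[1] after rotate(0, -90): [θ0=180°, θ1=180°, θ2=0°]
no other 1-command option fits: unique.

rotate(0, -90)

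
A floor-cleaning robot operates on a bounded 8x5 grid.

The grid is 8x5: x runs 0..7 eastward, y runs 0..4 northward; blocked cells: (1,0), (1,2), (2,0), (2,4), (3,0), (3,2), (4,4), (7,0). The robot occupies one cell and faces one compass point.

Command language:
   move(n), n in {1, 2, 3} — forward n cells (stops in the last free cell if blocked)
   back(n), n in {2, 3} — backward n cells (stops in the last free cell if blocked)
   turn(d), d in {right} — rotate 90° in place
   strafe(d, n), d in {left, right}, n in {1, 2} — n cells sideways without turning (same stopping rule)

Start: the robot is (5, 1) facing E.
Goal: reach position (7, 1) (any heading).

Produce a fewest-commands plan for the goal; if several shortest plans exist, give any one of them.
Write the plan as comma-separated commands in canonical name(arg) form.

initial: (5, 1) facing E
1. move(3) → (7, 1) facing E
minimal: 1 command(s), checked below 1.

move(3)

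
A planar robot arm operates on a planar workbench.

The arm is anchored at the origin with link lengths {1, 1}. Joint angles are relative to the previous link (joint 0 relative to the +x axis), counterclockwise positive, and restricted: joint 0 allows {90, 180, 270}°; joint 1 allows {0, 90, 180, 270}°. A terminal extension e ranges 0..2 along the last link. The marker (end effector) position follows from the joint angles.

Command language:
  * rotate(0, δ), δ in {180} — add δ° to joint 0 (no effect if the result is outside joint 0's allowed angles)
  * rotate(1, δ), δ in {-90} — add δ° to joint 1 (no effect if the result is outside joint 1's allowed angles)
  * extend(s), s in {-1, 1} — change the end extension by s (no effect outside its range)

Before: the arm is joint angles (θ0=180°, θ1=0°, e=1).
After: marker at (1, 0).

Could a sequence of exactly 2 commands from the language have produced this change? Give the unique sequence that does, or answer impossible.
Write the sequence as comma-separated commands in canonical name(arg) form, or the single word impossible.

rotate(1, -90), rotate(1, -90)

t0: joint angles (θ0=180°, θ1=0°, e=1)
1. rotate(1, -90) → joint angles (θ0=180°, θ1=270°, e=1)
2. rotate(1, -90) → joint angles (θ0=180°, θ1=180°, e=1)
no other 2-command option fits: unique.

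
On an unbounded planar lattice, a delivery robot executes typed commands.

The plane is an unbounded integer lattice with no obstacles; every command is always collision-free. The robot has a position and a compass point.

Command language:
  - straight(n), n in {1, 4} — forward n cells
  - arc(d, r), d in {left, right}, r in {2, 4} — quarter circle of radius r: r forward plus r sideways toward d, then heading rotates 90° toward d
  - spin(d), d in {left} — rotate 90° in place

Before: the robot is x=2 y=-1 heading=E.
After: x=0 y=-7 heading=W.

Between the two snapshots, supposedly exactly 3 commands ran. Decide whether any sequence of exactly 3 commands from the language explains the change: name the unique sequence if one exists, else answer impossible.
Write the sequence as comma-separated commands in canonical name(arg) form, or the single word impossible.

arc(right, 4), arc(right, 2), straight(4)

key: running straight(4) before arc(right, 4) would end elsewhere — order is forced
t0: x=2 y=-1 heading=E
t=1 arc(right, 4) ⇒ x=6 y=-5 heading=S
t=2 arc(right, 2) ⇒ x=4 y=-7 heading=W
t=3 straight(4) ⇒ x=0 y=-7 heading=W
all 343 alternatives checked — unique.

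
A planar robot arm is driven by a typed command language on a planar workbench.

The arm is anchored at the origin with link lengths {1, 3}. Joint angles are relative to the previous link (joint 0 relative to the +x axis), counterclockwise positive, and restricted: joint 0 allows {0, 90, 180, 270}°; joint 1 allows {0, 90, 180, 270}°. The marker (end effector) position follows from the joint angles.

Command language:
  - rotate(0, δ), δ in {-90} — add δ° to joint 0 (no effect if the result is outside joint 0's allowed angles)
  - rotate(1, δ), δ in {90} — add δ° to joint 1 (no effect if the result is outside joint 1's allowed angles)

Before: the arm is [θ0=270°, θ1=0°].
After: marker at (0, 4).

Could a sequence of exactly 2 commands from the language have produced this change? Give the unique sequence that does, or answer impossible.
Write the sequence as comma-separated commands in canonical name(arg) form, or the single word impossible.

rotate(0, -90), rotate(0, -90)

initial: [θ0=270°, θ1=0°]
[1] after rotate(0, -90): [θ0=180°, θ1=0°]
[2] after rotate(0, -90): [θ0=90°, θ1=0°]
no other 2-command option fits: unique.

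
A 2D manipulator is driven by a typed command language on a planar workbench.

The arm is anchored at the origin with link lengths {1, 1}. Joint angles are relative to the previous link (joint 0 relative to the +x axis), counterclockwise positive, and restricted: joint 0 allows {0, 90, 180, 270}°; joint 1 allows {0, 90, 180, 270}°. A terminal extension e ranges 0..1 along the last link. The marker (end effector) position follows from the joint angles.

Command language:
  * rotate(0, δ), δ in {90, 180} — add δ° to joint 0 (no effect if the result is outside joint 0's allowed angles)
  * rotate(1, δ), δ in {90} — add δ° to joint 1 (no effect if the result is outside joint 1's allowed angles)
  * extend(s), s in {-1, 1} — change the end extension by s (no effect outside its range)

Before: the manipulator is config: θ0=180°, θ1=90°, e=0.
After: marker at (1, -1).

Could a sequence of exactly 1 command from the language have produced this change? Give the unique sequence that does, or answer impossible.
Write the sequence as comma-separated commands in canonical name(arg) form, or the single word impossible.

rotate(0, 90)

initial: config: θ0=180°, θ1=90°, e=0
step 1 (rotate(0, 90)): config: θ0=270°, θ1=90°, e=0
all 5 alternatives checked — unique.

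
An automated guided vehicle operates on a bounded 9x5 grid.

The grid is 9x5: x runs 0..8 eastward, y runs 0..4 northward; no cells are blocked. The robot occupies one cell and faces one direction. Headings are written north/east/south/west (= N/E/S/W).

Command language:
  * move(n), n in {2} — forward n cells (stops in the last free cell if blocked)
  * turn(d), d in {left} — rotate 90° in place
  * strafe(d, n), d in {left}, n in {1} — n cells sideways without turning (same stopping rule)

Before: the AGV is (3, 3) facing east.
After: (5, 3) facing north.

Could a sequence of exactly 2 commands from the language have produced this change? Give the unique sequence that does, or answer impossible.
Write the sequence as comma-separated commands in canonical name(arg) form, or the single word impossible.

move(2), turn(left)

key: position moved to (5,3) AND the heading swung to N — translation plus rotation needed
t0: (3, 3) facing east
step 1 (move(2)): (5, 3) facing east
step 2 (turn(left)): (5, 3) facing north
no other 2-command option fits: unique.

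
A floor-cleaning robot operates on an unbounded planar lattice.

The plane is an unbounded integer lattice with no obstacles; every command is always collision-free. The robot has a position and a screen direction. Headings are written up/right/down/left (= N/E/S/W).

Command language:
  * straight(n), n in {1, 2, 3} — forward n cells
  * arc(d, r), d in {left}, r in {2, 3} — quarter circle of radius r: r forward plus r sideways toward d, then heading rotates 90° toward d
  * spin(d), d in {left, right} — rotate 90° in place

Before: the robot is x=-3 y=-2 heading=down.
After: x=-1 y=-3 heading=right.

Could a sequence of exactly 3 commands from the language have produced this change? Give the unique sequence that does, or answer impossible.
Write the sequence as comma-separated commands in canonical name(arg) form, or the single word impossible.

straight(1), spin(left), straight(2)

key: cell and facing (now E) both changed — the 3 commands mix motion and turning
initial: x=-3 y=-2 heading=down
step 1 (straight(1)): x=-3 y=-3 heading=down
step 2 (spin(left)): x=-3 y=-3 heading=right
step 3 (straight(2)): x=-1 y=-3 heading=right
no rival 3-sequence matches.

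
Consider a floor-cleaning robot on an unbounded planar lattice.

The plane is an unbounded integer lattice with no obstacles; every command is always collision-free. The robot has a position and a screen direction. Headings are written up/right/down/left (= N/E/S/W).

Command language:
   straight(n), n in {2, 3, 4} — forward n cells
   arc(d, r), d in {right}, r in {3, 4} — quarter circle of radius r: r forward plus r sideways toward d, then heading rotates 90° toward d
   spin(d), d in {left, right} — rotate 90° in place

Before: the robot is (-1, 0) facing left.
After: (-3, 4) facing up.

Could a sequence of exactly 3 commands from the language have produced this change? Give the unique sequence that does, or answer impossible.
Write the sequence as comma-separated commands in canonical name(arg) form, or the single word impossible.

straight(2), spin(right), straight(4)

key: position moved to (-3,4) AND the heading swung to N — translation plus rotation needed
t0: (-1, 0) facing left
1. straight(2) → (-3, 0) facing left
2. spin(right) → (-3, 0) facing up
3. straight(4) → (-3, 4) facing up
no other 3-command option fits: unique.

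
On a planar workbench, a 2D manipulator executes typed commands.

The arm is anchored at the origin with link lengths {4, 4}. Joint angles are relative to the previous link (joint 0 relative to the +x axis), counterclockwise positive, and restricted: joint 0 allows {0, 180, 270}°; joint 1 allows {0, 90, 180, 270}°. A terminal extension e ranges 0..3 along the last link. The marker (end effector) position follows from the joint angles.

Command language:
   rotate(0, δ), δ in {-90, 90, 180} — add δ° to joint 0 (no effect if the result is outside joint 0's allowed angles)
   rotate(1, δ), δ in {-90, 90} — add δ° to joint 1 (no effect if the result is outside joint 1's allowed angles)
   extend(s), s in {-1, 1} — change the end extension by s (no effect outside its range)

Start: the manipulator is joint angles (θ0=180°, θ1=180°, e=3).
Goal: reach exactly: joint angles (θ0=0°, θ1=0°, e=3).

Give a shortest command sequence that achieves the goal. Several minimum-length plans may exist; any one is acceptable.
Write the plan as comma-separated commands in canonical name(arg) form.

rotate(1, -90), rotate(1, -90), rotate(0, 180)

from: joint angles (θ0=180°, θ1=180°, e=3)
step 1 (rotate(1, -90)): joint angles (θ0=180°, θ1=90°, e=3)
step 2 (rotate(1, -90)): joint angles (θ0=180°, θ1=0°, e=3)
step 3 (rotate(0, 180)): joint angles (θ0=0°, θ1=0°, e=3)
minimal: 3 command(s), checked below 3.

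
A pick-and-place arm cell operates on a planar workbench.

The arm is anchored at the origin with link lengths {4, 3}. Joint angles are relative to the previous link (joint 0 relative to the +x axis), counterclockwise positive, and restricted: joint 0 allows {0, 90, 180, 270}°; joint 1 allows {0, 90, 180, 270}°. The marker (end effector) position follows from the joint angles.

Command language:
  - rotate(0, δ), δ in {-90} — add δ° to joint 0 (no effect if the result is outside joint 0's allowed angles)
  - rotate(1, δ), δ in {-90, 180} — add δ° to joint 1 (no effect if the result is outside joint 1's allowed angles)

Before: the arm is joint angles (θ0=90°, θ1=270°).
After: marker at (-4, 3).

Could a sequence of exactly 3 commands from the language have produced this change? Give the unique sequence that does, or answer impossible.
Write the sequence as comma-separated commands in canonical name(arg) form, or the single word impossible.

rotate(0, -90), rotate(0, -90), rotate(0, -90)

start: joint angles (θ0=90°, θ1=270°)
t=1 rotate(0, -90) ⇒ joint angles (θ0=0°, θ1=270°)
t=2 rotate(0, -90) ⇒ joint angles (θ0=270°, θ1=270°)
t=3 rotate(0, -90) ⇒ joint angles (θ0=180°, θ1=270°)
all 27 alternatives checked — unique.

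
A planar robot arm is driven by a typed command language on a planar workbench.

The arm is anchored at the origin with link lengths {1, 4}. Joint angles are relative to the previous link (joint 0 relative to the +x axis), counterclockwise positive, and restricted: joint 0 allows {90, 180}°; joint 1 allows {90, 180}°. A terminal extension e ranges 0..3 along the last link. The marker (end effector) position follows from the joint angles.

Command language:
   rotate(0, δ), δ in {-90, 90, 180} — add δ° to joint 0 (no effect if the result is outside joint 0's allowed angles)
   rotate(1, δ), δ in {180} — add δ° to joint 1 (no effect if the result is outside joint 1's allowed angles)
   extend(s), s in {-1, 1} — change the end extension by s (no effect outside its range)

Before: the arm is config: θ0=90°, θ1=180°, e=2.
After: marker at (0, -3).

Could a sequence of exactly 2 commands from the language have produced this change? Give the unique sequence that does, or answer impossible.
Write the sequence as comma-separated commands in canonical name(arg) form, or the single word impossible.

extend(-1), extend(-1)

t0: config: θ0=90°, θ1=180°, e=2
[1] after extend(-1): config: θ0=90°, θ1=180°, e=1
[2] after extend(-1): config: θ0=90°, θ1=180°, e=0
no rival 2-sequence matches.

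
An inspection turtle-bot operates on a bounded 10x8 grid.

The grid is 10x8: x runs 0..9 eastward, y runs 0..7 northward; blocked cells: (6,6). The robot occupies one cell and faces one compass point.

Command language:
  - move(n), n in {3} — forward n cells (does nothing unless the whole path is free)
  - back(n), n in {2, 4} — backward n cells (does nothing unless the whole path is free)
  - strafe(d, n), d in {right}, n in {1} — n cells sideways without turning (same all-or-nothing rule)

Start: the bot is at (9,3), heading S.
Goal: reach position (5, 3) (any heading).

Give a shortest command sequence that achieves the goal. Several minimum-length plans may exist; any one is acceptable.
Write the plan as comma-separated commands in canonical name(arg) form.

begin: at (9,3), heading S
1. strafe(right, 1) → at (8,3), heading S
2. strafe(right, 1) → at (7,3), heading S
3. strafe(right, 1) → at (6,3), heading S
4. strafe(right, 1) → at (5,3), heading S
shorter routes all fall short; 4 is best.

strafe(right, 1), strafe(right, 1), strafe(right, 1), strafe(right, 1)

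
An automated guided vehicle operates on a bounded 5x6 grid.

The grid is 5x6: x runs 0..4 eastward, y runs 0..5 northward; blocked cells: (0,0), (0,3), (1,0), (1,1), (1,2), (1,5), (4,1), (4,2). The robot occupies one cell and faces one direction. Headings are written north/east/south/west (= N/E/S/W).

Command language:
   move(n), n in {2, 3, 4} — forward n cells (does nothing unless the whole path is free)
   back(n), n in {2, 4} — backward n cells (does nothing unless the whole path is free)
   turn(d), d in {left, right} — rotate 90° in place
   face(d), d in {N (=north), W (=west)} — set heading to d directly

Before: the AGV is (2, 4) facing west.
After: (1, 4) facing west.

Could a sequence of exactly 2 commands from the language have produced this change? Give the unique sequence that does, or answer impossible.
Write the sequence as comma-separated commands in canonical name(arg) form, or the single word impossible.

key: heading stays W — no command in the sequence turns
start: (2, 4) facing west
[1] after back(2): (4, 4) facing west
[2] after move(3): (1, 4) facing west
all 81 alternatives checked — unique.

back(2), move(3)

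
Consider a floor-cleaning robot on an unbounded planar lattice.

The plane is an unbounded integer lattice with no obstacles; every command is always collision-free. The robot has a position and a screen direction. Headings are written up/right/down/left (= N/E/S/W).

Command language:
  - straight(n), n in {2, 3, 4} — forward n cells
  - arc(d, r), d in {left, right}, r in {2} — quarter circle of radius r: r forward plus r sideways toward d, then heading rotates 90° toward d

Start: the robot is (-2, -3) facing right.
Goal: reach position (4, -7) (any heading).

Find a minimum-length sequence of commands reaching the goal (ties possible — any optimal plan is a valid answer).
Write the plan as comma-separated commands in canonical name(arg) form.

begin: (-2, -3) facing right
1. straight(2) → (0, -3) facing right
2. arc(right, 2) → (2, -5) facing down
3. arc(left, 2) → (4, -7) facing right
nothing shorter than 3 reaches the goal.

straight(2), arc(right, 2), arc(left, 2)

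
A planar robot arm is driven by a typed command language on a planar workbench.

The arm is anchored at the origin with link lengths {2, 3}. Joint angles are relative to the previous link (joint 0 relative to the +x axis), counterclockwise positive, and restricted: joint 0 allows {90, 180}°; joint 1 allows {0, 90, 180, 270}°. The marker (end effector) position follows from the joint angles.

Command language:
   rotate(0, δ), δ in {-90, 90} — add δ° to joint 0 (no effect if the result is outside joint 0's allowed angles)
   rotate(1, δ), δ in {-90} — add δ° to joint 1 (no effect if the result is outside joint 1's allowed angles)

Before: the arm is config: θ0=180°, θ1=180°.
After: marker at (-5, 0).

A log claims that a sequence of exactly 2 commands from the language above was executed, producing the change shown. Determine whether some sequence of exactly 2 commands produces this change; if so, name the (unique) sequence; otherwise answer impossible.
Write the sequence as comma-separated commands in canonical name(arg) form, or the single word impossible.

initial: config: θ0=180°, θ1=180°
t=1 rotate(1, -90) ⇒ config: θ0=180°, θ1=90°
t=2 rotate(1, -90) ⇒ config: θ0=180°, θ1=0°
no other 2-command option fits: unique.

rotate(1, -90), rotate(1, -90)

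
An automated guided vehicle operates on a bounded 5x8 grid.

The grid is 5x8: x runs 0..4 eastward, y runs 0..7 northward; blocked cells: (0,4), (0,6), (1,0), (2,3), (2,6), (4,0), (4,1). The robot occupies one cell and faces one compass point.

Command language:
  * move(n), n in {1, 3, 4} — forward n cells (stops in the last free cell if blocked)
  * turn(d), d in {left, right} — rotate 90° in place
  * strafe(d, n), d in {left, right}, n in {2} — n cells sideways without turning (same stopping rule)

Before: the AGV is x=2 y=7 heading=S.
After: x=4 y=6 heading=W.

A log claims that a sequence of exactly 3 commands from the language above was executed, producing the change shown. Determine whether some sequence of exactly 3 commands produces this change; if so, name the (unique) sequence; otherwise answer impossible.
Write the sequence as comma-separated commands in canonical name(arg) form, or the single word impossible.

strafe(left, 2), move(1), turn(right)

key: running turn(right) before strafe(left, 2) would end elsewhere — order is forced
start: x=2 y=7 heading=S
step 1 (strafe(left, 2)): x=4 y=7 heading=S
step 2 (move(1)): x=4 y=6 heading=S
step 3 (turn(right)): x=4 y=6 heading=W
all 343 alternatives checked — unique.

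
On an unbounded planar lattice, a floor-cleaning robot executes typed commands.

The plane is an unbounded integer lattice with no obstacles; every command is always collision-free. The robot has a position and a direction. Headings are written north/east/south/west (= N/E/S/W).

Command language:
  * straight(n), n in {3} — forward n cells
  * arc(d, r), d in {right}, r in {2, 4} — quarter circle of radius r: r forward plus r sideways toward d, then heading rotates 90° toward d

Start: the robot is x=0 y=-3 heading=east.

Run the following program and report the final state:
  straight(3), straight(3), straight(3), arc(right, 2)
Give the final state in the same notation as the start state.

x=11 y=-5 heading=south

start: x=0 y=-3 heading=east
step 1 (straight(3)): x=3 y=-3 heading=east
step 2 (straight(3)): x=6 y=-3 heading=east
step 3 (straight(3)): x=9 y=-3 heading=east
step 4 (arc(right, 2)): x=11 y=-5 heading=south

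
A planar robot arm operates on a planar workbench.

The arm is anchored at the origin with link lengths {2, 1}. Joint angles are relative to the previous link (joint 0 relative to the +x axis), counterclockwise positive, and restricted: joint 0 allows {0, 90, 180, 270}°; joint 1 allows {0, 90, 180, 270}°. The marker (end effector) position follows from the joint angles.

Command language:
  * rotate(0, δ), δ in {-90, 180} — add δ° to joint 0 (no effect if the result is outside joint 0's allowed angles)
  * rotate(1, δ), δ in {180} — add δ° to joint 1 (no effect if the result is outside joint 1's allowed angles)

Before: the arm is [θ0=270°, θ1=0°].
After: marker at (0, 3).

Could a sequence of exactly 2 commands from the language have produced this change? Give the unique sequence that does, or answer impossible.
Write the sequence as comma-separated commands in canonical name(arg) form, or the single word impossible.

start: [θ0=270°, θ1=0°]
1. rotate(0, -90) → [θ0=180°, θ1=0°]
2. rotate(0, -90) → [θ0=90°, θ1=0°]
no rival 2-sequence matches.

rotate(0, -90), rotate(0, -90)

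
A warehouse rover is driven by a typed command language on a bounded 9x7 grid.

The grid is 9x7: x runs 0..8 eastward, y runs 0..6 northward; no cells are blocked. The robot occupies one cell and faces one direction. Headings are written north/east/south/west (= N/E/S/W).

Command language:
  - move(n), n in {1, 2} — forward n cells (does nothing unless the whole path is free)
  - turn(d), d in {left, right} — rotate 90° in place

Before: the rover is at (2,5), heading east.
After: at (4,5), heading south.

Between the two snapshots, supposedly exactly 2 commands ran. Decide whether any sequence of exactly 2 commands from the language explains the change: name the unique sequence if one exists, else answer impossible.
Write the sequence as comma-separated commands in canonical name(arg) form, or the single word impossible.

key: cell and facing (now S) both changed — the 2 commands mix motion and turning
t0: at (2,5), heading east
[1] after move(2): at (4,5), heading east
[2] after turn(right): at (4,5), heading south
no rival 2-sequence matches.

move(2), turn(right)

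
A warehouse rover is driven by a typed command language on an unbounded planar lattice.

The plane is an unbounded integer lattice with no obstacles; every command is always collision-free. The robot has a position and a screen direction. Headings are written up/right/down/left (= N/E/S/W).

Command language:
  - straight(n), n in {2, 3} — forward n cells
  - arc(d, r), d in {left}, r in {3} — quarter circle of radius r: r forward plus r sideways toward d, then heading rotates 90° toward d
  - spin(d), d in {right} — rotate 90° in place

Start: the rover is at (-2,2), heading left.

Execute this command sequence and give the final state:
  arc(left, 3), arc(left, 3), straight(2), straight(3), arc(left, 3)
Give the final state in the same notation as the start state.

start: at (-2,2), heading left
step 1 (arc(left, 3)): at (-5,-1), heading down
step 2 (arc(left, 3)): at (-2,-4), heading right
step 3 (straight(2)): at (0,-4), heading right
step 4 (straight(3)): at (3,-4), heading right
step 5 (arc(left, 3)): at (6,-1), heading up

at (6,-1), heading up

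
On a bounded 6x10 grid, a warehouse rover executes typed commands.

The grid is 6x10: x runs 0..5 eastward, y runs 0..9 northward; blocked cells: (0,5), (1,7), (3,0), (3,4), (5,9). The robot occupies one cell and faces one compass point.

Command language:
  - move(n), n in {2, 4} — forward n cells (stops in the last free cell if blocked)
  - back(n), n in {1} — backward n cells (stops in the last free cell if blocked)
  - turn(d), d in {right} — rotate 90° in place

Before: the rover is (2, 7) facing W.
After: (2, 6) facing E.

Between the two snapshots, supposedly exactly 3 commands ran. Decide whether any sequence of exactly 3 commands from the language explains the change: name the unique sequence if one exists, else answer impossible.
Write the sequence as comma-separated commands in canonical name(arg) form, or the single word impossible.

turn(right), back(1), turn(right)

key: position moved to (2,6) AND the heading swung to E — translation plus rotation needed
t0: (2, 7) facing W
[1] after turn(right): (2, 7) facing N
[2] after back(1): (2, 6) facing N
[3] after turn(right): (2, 6) facing E
uniquely the one of 64 3-step routes that fits.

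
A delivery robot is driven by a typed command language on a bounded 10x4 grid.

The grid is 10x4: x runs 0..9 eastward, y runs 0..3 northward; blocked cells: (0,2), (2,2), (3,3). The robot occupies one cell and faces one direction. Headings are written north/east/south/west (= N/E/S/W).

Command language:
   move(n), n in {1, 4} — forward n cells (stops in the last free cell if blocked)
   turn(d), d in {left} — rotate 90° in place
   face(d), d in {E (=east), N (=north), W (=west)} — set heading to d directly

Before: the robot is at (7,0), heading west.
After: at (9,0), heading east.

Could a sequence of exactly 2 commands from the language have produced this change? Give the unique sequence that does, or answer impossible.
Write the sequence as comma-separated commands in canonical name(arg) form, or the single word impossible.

key: move(4) runs into the grid edge before its full distance
begin: at (7,0), heading west
step 1 (face(E)): at (7,0), heading east
step 2 (move(4)): at (9,0), heading east
no other 2-command option fits: unique.

face(E), move(4)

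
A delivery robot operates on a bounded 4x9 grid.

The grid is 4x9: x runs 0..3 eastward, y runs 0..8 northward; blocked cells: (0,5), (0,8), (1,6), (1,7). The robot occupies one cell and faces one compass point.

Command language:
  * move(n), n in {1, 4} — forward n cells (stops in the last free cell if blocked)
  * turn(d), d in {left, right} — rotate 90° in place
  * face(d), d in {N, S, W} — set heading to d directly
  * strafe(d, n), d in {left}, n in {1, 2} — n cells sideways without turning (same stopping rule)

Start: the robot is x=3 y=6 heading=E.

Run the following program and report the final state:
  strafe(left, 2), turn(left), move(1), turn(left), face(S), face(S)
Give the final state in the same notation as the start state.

x=3 y=8 heading=S

start: x=3 y=6 heading=E
[1] after strafe(left, 2): x=3 y=8 heading=E
[2] after turn(left): x=3 y=8 heading=N
[3] after move(1): x=3 y=8 heading=N
[4] after turn(left): x=3 y=8 heading=W
[5] after face(S): x=3 y=8 heading=S
[6] after face(S): x=3 y=8 heading=S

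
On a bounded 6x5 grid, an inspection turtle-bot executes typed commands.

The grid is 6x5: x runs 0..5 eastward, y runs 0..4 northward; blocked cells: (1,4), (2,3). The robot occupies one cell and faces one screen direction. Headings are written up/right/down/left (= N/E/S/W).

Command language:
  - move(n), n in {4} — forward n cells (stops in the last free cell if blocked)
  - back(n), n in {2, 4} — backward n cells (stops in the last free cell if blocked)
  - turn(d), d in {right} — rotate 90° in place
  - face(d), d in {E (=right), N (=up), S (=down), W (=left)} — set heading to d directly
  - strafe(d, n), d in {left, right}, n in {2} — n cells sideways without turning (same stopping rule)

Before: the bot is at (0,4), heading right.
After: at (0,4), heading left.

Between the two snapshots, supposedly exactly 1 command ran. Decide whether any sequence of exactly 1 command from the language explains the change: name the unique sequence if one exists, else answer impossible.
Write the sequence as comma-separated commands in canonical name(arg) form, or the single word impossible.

face(W)

key: (0,4) unchanged — the single command moves nothing
from: at (0,4), heading right
1. face(W) → at (0,4), heading left
no other 1-command option fits: unique.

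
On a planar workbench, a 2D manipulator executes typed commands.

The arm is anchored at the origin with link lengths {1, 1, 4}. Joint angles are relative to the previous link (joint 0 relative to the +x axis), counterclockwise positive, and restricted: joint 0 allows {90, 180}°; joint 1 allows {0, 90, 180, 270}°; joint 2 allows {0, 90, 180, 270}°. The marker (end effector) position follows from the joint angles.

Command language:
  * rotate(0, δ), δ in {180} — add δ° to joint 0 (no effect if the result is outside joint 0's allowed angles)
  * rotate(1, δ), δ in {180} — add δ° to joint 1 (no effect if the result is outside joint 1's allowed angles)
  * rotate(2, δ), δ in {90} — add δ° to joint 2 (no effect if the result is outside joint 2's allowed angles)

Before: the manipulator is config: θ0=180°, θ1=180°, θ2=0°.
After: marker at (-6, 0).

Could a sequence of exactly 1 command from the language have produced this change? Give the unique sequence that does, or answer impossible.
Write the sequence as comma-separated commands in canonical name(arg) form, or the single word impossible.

initial: config: θ0=180°, θ1=180°, θ2=0°
step 1 (rotate(1, 180)): config: θ0=180°, θ1=0°, θ2=0°
all 3 alternatives checked — unique.

rotate(1, 180)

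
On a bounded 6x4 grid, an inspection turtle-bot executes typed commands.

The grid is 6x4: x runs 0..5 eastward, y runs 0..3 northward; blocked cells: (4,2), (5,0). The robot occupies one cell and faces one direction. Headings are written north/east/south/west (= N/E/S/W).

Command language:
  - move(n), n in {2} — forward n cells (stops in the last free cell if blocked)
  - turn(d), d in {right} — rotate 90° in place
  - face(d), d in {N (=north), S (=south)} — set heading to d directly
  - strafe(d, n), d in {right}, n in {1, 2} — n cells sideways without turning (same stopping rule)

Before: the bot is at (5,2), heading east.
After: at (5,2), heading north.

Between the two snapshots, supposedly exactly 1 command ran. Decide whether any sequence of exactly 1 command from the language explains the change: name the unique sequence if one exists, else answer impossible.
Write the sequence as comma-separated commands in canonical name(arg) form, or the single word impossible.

face(N)

key: parked at (5,2) the whole time — nothing moves the robot
initial: at (5,2), heading east
t=1 face(N) ⇒ at (5,2), heading north
uniquely the one of 6 1-step routes that fits.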